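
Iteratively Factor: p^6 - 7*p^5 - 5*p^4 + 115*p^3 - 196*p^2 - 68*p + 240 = (p + 4)*(p^5 - 11*p^4 + 39*p^3 - 41*p^2 - 32*p + 60) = (p - 2)*(p + 4)*(p^4 - 9*p^3 + 21*p^2 + p - 30) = (p - 5)*(p - 2)*(p + 4)*(p^3 - 4*p^2 + p + 6) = (p - 5)*(p - 2)^2*(p + 4)*(p^2 - 2*p - 3) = (p - 5)*(p - 2)^2*(p + 1)*(p + 4)*(p - 3)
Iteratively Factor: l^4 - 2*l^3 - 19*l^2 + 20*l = (l - 5)*(l^3 + 3*l^2 - 4*l) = (l - 5)*(l - 1)*(l^2 + 4*l) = l*(l - 5)*(l - 1)*(l + 4)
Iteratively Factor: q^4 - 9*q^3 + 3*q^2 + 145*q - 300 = (q - 5)*(q^3 - 4*q^2 - 17*q + 60) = (q - 5)^2*(q^2 + q - 12) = (q - 5)^2*(q + 4)*(q - 3)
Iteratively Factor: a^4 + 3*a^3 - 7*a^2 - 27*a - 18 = (a + 2)*(a^3 + a^2 - 9*a - 9) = (a + 1)*(a + 2)*(a^2 - 9) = (a - 3)*(a + 1)*(a + 2)*(a + 3)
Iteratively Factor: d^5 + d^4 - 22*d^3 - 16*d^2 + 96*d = (d + 4)*(d^4 - 3*d^3 - 10*d^2 + 24*d) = d*(d + 4)*(d^3 - 3*d^2 - 10*d + 24) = d*(d + 3)*(d + 4)*(d^2 - 6*d + 8) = d*(d - 4)*(d + 3)*(d + 4)*(d - 2)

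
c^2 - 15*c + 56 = (c - 8)*(c - 7)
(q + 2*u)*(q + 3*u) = q^2 + 5*q*u + 6*u^2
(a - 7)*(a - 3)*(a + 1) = a^3 - 9*a^2 + 11*a + 21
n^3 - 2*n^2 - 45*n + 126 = (n - 6)*(n - 3)*(n + 7)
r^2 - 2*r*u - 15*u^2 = (r - 5*u)*(r + 3*u)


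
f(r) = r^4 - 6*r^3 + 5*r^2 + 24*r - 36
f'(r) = 4*r^3 - 18*r^2 + 10*r + 24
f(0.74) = -17.63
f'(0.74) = 23.16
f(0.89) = -14.28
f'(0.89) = 21.46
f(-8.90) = 10650.49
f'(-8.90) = -4310.66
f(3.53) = 2.38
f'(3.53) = 10.95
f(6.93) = 679.96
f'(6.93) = 560.10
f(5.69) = 205.33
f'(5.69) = 235.01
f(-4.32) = 785.65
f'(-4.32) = -677.61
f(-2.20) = 22.71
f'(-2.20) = -127.71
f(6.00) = 288.00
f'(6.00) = 300.00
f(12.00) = 11340.00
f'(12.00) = 4464.00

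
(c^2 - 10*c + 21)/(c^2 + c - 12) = (c - 7)/(c + 4)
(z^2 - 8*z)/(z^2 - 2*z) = (z - 8)/(z - 2)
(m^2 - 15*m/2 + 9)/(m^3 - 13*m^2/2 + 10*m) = (2*m^2 - 15*m + 18)/(m*(2*m^2 - 13*m + 20))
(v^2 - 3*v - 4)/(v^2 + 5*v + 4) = (v - 4)/(v + 4)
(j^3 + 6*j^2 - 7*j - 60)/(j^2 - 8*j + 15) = (j^2 + 9*j + 20)/(j - 5)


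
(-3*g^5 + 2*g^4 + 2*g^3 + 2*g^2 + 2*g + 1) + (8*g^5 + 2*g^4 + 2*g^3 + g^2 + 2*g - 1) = 5*g^5 + 4*g^4 + 4*g^3 + 3*g^2 + 4*g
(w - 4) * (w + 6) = w^2 + 2*w - 24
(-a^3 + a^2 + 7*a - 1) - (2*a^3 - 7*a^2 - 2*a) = -3*a^3 + 8*a^2 + 9*a - 1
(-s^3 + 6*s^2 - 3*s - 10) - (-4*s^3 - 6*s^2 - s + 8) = 3*s^3 + 12*s^2 - 2*s - 18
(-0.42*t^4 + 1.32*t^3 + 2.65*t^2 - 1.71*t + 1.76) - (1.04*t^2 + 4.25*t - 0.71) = -0.42*t^4 + 1.32*t^3 + 1.61*t^2 - 5.96*t + 2.47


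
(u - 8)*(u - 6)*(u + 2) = u^3 - 12*u^2 + 20*u + 96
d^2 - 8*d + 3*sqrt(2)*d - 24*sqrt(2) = (d - 8)*(d + 3*sqrt(2))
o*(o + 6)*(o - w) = o^3 - o^2*w + 6*o^2 - 6*o*w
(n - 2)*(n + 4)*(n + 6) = n^3 + 8*n^2 + 4*n - 48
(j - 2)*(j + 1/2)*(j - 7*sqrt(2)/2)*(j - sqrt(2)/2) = j^4 - 4*sqrt(2)*j^3 - 3*j^3/2 + 5*j^2/2 + 6*sqrt(2)*j^2 - 21*j/4 + 4*sqrt(2)*j - 7/2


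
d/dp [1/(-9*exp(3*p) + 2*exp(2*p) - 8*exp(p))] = (27*exp(2*p) - 4*exp(p) + 8)*exp(-p)/(9*exp(2*p) - 2*exp(p) + 8)^2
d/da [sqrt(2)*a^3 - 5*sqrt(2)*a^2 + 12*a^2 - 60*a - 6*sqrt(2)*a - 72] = 3*sqrt(2)*a^2 - 10*sqrt(2)*a + 24*a - 60 - 6*sqrt(2)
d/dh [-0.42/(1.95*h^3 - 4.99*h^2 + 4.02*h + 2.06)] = (2.457*h^2 - 4.1916*h + 1.6884)/(1.95*h^3 - 4.99*h^2 + 4.02*h + 2.06)^2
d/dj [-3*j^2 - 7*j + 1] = -6*j - 7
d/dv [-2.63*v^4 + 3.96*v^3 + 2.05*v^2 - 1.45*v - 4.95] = -10.52*v^3 + 11.88*v^2 + 4.1*v - 1.45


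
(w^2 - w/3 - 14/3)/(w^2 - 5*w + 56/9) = 3*(w + 2)/(3*w - 8)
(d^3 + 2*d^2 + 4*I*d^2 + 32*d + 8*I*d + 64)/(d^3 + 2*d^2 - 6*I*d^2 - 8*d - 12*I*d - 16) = (d + 8*I)/(d - 2*I)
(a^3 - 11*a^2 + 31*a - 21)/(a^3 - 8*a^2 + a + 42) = (a - 1)/(a + 2)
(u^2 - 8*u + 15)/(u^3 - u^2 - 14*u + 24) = (u - 5)/(u^2 + 2*u - 8)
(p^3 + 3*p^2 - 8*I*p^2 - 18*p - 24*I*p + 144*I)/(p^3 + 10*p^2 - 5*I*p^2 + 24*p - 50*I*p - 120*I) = (p^2 - p*(3 + 8*I) + 24*I)/(p^2 + p*(4 - 5*I) - 20*I)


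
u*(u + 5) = u^2 + 5*u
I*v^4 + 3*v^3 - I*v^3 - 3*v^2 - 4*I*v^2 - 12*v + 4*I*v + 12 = (v - 2)*(v + 2)*(v - 3*I)*(I*v - I)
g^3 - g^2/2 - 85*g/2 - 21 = (g - 7)*(g + 1/2)*(g + 6)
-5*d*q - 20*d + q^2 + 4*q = (-5*d + q)*(q + 4)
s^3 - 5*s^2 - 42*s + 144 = (s - 8)*(s - 3)*(s + 6)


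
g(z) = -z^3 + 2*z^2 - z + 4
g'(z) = -3*z^2 + 4*z - 1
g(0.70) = 3.94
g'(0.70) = 0.33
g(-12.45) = 2256.24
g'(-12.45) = -515.81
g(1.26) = 3.91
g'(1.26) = -0.72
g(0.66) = 3.92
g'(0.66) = 0.33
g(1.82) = 2.78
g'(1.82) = -3.66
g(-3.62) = 81.27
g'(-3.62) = -54.79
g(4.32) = -43.62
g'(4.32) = -39.71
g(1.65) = 3.30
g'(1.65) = -2.57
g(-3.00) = 52.00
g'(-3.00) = -40.00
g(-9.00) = 904.00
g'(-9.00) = -280.00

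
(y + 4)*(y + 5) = y^2 + 9*y + 20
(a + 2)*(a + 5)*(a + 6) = a^3 + 13*a^2 + 52*a + 60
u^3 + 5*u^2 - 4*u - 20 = (u - 2)*(u + 2)*(u + 5)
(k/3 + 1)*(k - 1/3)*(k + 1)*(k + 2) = k^4/3 + 17*k^3/9 + 3*k^2 + 7*k/9 - 2/3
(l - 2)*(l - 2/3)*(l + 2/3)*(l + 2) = l^4 - 40*l^2/9 + 16/9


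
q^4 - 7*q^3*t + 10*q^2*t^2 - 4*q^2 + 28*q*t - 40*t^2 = (q - 2)*(q + 2)*(q - 5*t)*(q - 2*t)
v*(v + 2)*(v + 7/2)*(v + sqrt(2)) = v^4 + sqrt(2)*v^3 + 11*v^3/2 + 7*v^2 + 11*sqrt(2)*v^2/2 + 7*sqrt(2)*v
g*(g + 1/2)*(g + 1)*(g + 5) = g^4 + 13*g^3/2 + 8*g^2 + 5*g/2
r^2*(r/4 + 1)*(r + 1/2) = r^4/4 + 9*r^3/8 + r^2/2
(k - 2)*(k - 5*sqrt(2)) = k^2 - 5*sqrt(2)*k - 2*k + 10*sqrt(2)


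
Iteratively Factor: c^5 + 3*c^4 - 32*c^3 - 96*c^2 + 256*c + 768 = (c + 3)*(c^4 - 32*c^2 + 256) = (c - 4)*(c + 3)*(c^3 + 4*c^2 - 16*c - 64) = (c - 4)^2*(c + 3)*(c^2 + 8*c + 16) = (c - 4)^2*(c + 3)*(c + 4)*(c + 4)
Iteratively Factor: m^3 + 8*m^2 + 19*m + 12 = (m + 4)*(m^2 + 4*m + 3) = (m + 3)*(m + 4)*(m + 1)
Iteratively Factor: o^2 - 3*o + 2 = (o - 2)*(o - 1)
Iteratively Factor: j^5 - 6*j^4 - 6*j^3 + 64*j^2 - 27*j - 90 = (j - 3)*(j^4 - 3*j^3 - 15*j^2 + 19*j + 30) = (j - 3)*(j + 3)*(j^3 - 6*j^2 + 3*j + 10) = (j - 3)*(j - 2)*(j + 3)*(j^2 - 4*j - 5) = (j - 5)*(j - 3)*(j - 2)*(j + 3)*(j + 1)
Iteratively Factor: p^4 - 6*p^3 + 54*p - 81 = (p + 3)*(p^3 - 9*p^2 + 27*p - 27) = (p - 3)*(p + 3)*(p^2 - 6*p + 9) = (p - 3)^2*(p + 3)*(p - 3)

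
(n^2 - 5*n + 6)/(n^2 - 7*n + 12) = (n - 2)/(n - 4)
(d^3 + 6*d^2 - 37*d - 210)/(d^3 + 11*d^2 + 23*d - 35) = (d - 6)/(d - 1)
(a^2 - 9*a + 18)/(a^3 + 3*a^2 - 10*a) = (a^2 - 9*a + 18)/(a*(a^2 + 3*a - 10))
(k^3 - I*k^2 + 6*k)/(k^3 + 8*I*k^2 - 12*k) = (k - 3*I)/(k + 6*I)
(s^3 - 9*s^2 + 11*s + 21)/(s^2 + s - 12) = (s^2 - 6*s - 7)/(s + 4)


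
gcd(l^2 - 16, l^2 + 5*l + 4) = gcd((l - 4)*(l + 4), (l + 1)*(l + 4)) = l + 4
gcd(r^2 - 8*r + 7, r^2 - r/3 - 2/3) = r - 1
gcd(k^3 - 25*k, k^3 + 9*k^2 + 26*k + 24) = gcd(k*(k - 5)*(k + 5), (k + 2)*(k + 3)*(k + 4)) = 1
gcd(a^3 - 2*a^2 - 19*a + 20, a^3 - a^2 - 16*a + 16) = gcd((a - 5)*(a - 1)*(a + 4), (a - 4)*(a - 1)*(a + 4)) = a^2 + 3*a - 4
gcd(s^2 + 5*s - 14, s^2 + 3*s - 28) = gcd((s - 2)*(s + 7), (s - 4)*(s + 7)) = s + 7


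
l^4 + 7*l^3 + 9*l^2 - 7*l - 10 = (l - 1)*(l + 1)*(l + 2)*(l + 5)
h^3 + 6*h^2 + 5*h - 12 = (h - 1)*(h + 3)*(h + 4)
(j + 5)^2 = j^2 + 10*j + 25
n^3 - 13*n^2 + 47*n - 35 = (n - 7)*(n - 5)*(n - 1)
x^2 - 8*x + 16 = (x - 4)^2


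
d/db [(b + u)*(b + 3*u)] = 2*b + 4*u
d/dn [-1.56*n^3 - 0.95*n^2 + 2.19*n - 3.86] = -4.68*n^2 - 1.9*n + 2.19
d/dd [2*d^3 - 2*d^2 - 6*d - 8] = 6*d^2 - 4*d - 6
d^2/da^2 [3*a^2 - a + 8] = 6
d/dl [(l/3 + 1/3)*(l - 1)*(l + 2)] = l^2 + 4*l/3 - 1/3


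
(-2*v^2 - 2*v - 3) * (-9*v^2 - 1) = 18*v^4 + 18*v^3 + 29*v^2 + 2*v + 3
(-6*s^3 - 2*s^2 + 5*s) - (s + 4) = -6*s^3 - 2*s^2 + 4*s - 4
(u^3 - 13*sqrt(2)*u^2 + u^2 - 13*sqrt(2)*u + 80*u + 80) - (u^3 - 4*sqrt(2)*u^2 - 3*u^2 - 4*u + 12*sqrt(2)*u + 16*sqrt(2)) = -9*sqrt(2)*u^2 + 4*u^2 - 25*sqrt(2)*u + 84*u - 16*sqrt(2) + 80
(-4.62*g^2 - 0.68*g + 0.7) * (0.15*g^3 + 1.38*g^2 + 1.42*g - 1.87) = -0.693*g^5 - 6.4776*g^4 - 7.3938*g^3 + 8.6398*g^2 + 2.2656*g - 1.309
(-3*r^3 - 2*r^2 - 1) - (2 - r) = -3*r^3 - 2*r^2 + r - 3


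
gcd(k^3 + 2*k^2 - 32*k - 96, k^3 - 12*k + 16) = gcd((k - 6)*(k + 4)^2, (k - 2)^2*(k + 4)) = k + 4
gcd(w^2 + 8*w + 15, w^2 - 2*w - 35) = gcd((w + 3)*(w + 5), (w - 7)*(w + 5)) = w + 5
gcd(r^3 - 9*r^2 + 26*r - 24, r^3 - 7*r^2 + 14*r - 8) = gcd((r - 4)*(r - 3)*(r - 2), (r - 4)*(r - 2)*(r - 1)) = r^2 - 6*r + 8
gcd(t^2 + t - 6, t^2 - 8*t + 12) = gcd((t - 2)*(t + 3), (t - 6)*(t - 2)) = t - 2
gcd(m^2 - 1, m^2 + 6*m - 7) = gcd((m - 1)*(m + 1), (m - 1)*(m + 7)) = m - 1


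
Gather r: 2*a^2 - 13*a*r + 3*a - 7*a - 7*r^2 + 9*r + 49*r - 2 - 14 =2*a^2 - 4*a - 7*r^2 + r*(58 - 13*a) - 16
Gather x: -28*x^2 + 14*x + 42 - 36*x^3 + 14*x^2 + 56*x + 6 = -36*x^3 - 14*x^2 + 70*x + 48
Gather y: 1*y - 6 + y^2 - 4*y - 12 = y^2 - 3*y - 18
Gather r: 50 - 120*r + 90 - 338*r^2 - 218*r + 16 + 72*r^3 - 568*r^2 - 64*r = 72*r^3 - 906*r^2 - 402*r + 156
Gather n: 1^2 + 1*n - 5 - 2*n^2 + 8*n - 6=-2*n^2 + 9*n - 10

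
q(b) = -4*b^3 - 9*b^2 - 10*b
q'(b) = -12*b^2 - 18*b - 10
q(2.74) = -177.25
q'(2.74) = -149.41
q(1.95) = -83.38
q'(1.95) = -90.73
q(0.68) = -12.22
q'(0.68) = -27.79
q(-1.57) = 9.00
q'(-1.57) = -11.32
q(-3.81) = 128.68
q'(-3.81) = -115.61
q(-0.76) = 4.16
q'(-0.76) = -3.25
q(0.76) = -14.55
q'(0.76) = -30.61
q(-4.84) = 291.09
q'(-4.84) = -203.99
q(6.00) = -1248.00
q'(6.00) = -550.00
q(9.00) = -3735.00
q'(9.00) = -1144.00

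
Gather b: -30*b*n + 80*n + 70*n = -30*b*n + 150*n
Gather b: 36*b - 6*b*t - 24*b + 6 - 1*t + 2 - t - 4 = b*(12 - 6*t) - 2*t + 4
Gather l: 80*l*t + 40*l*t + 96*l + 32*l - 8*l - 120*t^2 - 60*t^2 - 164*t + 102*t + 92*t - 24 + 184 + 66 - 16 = l*(120*t + 120) - 180*t^2 + 30*t + 210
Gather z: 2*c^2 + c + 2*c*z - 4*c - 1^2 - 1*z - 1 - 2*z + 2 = 2*c^2 - 3*c + z*(2*c - 3)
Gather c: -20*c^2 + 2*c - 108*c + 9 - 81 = -20*c^2 - 106*c - 72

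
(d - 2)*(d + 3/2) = d^2 - d/2 - 3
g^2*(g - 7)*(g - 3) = g^4 - 10*g^3 + 21*g^2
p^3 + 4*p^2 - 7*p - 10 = (p - 2)*(p + 1)*(p + 5)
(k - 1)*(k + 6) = k^2 + 5*k - 6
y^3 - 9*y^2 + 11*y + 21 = (y - 7)*(y - 3)*(y + 1)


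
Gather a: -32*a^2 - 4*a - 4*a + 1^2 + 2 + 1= -32*a^2 - 8*a + 4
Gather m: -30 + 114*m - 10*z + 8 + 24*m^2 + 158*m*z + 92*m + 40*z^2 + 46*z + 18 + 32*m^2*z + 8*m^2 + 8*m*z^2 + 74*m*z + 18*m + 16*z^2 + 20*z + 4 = m^2*(32*z + 32) + m*(8*z^2 + 232*z + 224) + 56*z^2 + 56*z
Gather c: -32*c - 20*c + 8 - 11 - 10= -52*c - 13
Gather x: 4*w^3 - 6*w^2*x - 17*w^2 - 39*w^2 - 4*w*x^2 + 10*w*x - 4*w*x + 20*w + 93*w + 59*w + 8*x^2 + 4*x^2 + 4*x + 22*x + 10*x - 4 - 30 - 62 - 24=4*w^3 - 56*w^2 + 172*w + x^2*(12 - 4*w) + x*(-6*w^2 + 6*w + 36) - 120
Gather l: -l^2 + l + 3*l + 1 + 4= -l^2 + 4*l + 5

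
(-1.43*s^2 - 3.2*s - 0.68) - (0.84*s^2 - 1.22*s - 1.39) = -2.27*s^2 - 1.98*s + 0.71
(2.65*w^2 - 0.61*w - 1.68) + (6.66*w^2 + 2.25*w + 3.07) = 9.31*w^2 + 1.64*w + 1.39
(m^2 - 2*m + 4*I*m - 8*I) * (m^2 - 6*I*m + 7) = m^4 - 2*m^3 - 2*I*m^3 + 31*m^2 + 4*I*m^2 - 62*m + 28*I*m - 56*I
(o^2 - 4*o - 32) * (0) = 0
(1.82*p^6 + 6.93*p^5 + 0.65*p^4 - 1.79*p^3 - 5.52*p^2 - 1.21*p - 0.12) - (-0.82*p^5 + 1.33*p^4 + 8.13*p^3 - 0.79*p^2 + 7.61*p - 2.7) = 1.82*p^6 + 7.75*p^5 - 0.68*p^4 - 9.92*p^3 - 4.73*p^2 - 8.82*p + 2.58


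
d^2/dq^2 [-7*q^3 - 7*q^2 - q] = -42*q - 14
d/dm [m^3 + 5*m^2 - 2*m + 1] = 3*m^2 + 10*m - 2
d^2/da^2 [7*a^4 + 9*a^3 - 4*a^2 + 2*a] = 84*a^2 + 54*a - 8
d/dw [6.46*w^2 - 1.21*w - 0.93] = 12.92*w - 1.21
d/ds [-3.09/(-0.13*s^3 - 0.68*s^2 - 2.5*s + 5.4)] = (-1.2051*s^2 - 4.2024*s - 7.725)/(0.13*s^3 + 0.68*s^2 + 2.5*s - 5.4)^2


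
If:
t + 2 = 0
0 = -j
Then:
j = 0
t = -2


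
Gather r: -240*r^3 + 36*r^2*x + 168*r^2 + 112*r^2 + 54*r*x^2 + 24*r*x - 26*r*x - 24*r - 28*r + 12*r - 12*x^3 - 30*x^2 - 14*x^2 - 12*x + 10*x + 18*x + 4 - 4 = -240*r^3 + r^2*(36*x + 280) + r*(54*x^2 - 2*x - 40) - 12*x^3 - 44*x^2 + 16*x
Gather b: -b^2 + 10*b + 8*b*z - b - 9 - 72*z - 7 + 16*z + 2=-b^2 + b*(8*z + 9) - 56*z - 14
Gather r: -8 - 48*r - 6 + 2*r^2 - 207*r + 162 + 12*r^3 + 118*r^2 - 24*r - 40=12*r^3 + 120*r^2 - 279*r + 108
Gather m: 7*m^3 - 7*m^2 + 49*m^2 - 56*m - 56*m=7*m^3 + 42*m^2 - 112*m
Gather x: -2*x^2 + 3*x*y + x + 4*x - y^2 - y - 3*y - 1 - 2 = -2*x^2 + x*(3*y + 5) - y^2 - 4*y - 3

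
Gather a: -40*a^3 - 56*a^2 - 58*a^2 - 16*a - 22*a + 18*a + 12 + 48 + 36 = -40*a^3 - 114*a^2 - 20*a + 96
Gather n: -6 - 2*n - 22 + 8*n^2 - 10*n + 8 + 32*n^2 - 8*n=40*n^2 - 20*n - 20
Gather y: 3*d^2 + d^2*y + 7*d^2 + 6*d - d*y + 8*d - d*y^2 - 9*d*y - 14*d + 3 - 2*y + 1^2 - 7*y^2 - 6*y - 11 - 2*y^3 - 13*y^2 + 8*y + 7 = 10*d^2 - 2*y^3 + y^2*(-d - 20) + y*(d^2 - 10*d)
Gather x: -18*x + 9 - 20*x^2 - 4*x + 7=-20*x^2 - 22*x + 16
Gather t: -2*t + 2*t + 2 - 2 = 0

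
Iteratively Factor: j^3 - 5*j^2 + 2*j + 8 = (j + 1)*(j^2 - 6*j + 8) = (j - 4)*(j + 1)*(j - 2)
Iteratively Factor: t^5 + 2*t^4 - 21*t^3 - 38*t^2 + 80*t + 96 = (t - 4)*(t^4 + 6*t^3 + 3*t^2 - 26*t - 24) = (t - 4)*(t - 2)*(t^3 + 8*t^2 + 19*t + 12) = (t - 4)*(t - 2)*(t + 4)*(t^2 + 4*t + 3) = (t - 4)*(t - 2)*(t + 1)*(t + 4)*(t + 3)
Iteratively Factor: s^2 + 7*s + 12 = (s + 3)*(s + 4)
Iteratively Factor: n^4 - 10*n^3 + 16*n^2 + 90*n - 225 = (n - 5)*(n^3 - 5*n^2 - 9*n + 45) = (n - 5)^2*(n^2 - 9) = (n - 5)^2*(n - 3)*(n + 3)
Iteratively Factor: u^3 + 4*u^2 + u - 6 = (u + 3)*(u^2 + u - 2) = (u + 2)*(u + 3)*(u - 1)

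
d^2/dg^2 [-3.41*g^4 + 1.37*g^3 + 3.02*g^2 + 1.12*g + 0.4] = -40.92*g^2 + 8.22*g + 6.04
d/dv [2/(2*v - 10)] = -1/(v - 5)^2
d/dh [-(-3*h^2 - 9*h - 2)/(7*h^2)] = (-9*h - 4)/(7*h^3)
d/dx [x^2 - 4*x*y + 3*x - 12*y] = 2*x - 4*y + 3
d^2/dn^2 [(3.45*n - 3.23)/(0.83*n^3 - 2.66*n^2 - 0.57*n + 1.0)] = (14.26023*n^5 - 72.403224*n^4 + 166.185134*n^3 - 162.31845*n^2 + 41.763444*n - 15.349454)/(0.571787*n^9 - 5.497422*n^8 + 16.440225*n^7 - 9.20372*n^6 - 24.537075*n^5 + 15.795498*n^4 + 11.402007*n^3 - 7.0053*n^2 - 1.71*n + 1.0)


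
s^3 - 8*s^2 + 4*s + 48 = (s - 6)*(s - 4)*(s + 2)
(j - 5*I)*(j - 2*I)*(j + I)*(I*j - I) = I*j^4 + 6*j^3 - I*j^3 - 6*j^2 - 3*I*j^2 + 10*j + 3*I*j - 10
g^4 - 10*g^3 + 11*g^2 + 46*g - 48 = (g - 8)*(g - 3)*(g - 1)*(g + 2)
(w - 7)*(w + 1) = w^2 - 6*w - 7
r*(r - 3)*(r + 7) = r^3 + 4*r^2 - 21*r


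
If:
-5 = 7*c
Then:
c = -5/7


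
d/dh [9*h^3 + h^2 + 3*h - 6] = 27*h^2 + 2*h + 3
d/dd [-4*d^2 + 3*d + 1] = 3 - 8*d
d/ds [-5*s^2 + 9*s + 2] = 9 - 10*s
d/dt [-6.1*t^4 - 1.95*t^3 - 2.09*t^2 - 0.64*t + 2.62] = -24.4*t^3 - 5.85*t^2 - 4.18*t - 0.64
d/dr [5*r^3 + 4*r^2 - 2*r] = 15*r^2 + 8*r - 2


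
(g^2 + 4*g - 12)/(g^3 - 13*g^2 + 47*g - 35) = (g^2 + 4*g - 12)/(g^3 - 13*g^2 + 47*g - 35)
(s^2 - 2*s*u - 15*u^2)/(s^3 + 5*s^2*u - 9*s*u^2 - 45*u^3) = (s - 5*u)/(s^2 + 2*s*u - 15*u^2)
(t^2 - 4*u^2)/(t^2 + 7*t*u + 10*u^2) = (t - 2*u)/(t + 5*u)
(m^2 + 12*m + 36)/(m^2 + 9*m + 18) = (m + 6)/(m + 3)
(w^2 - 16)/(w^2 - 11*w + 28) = (w + 4)/(w - 7)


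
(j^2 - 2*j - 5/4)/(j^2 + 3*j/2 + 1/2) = (j - 5/2)/(j + 1)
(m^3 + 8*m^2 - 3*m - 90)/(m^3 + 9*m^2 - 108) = (m + 5)/(m + 6)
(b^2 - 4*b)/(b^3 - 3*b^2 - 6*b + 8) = b/(b^2 + b - 2)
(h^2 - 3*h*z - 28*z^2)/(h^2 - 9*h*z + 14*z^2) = (-h - 4*z)/(-h + 2*z)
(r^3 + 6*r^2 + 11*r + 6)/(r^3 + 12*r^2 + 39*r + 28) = (r^2 + 5*r + 6)/(r^2 + 11*r + 28)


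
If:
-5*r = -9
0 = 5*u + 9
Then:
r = 9/5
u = -9/5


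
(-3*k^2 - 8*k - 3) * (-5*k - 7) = 15*k^3 + 61*k^2 + 71*k + 21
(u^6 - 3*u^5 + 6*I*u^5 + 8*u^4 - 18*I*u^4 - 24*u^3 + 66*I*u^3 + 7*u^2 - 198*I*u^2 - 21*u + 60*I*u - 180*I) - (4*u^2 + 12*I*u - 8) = u^6 - 3*u^5 + 6*I*u^5 + 8*u^4 - 18*I*u^4 - 24*u^3 + 66*I*u^3 + 3*u^2 - 198*I*u^2 - 21*u + 48*I*u + 8 - 180*I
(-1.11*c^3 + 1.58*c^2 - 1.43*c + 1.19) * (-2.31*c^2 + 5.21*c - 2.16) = 2.5641*c^5 - 9.4329*c^4 + 13.9327*c^3 - 13.612*c^2 + 9.2887*c - 2.5704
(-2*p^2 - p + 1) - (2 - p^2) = -p^2 - p - 1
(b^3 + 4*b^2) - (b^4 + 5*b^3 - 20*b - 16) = -b^4 - 4*b^3 + 4*b^2 + 20*b + 16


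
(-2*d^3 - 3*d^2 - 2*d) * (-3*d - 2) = 6*d^4 + 13*d^3 + 12*d^2 + 4*d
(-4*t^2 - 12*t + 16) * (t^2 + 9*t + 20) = -4*t^4 - 48*t^3 - 172*t^2 - 96*t + 320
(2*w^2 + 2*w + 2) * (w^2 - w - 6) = 2*w^4 - 12*w^2 - 14*w - 12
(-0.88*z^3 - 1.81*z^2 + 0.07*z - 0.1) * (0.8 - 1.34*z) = 1.1792*z^4 + 1.7214*z^3 - 1.5418*z^2 + 0.19*z - 0.08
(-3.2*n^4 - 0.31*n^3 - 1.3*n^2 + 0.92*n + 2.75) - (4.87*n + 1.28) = -3.2*n^4 - 0.31*n^3 - 1.3*n^2 - 3.95*n + 1.47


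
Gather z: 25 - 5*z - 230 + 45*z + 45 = 40*z - 160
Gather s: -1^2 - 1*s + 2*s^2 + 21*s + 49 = 2*s^2 + 20*s + 48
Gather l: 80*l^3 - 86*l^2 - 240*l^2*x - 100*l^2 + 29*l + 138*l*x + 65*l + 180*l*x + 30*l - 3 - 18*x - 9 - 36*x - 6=80*l^3 + l^2*(-240*x - 186) + l*(318*x + 124) - 54*x - 18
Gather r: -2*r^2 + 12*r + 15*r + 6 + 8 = -2*r^2 + 27*r + 14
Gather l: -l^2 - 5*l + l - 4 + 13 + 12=-l^2 - 4*l + 21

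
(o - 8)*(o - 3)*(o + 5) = o^3 - 6*o^2 - 31*o + 120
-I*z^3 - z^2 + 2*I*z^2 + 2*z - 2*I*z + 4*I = (z - 2)*(z - 2*I)*(-I*z + 1)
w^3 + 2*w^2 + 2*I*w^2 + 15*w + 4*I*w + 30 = (w + 2)*(w - 3*I)*(w + 5*I)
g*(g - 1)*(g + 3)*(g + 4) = g^4 + 6*g^3 + 5*g^2 - 12*g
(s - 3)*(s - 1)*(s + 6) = s^3 + 2*s^2 - 21*s + 18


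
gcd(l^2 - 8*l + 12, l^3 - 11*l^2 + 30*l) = l - 6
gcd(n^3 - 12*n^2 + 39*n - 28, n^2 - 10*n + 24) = n - 4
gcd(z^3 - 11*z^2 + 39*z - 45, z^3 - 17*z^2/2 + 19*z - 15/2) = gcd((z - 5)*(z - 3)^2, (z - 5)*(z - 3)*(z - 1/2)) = z^2 - 8*z + 15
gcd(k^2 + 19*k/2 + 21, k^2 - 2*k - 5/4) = 1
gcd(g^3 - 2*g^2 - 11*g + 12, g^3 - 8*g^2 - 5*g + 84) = g^2 - g - 12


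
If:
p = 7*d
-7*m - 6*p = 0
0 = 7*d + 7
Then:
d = -1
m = 6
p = -7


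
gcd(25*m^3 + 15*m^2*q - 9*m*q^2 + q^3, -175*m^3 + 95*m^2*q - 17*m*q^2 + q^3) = 25*m^2 - 10*m*q + q^2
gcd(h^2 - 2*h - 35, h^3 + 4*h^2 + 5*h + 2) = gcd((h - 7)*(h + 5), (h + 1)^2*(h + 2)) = 1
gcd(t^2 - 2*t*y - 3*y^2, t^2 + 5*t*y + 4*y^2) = t + y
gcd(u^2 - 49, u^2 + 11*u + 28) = u + 7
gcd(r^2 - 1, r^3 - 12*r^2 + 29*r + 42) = r + 1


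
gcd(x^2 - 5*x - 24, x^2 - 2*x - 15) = x + 3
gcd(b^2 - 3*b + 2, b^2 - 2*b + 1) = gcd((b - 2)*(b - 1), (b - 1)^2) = b - 1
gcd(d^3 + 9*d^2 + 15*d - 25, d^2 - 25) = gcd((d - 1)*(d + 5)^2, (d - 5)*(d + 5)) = d + 5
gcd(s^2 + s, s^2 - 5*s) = s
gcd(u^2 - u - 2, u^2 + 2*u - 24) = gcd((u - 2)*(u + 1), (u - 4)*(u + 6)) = 1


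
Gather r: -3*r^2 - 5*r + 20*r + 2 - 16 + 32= -3*r^2 + 15*r + 18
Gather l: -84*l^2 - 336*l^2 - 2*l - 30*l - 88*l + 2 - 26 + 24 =-420*l^2 - 120*l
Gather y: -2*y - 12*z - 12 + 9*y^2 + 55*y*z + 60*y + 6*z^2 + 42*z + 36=9*y^2 + y*(55*z + 58) + 6*z^2 + 30*z + 24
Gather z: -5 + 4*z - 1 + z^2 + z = z^2 + 5*z - 6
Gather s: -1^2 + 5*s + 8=5*s + 7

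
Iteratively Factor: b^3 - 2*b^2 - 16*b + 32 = (b - 4)*(b^2 + 2*b - 8) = (b - 4)*(b - 2)*(b + 4)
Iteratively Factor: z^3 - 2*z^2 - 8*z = (z)*(z^2 - 2*z - 8) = z*(z - 4)*(z + 2)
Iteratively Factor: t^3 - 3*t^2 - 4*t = (t)*(t^2 - 3*t - 4) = t*(t + 1)*(t - 4)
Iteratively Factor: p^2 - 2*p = (p - 2)*(p)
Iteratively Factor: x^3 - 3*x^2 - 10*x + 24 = (x - 4)*(x^2 + x - 6) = (x - 4)*(x - 2)*(x + 3)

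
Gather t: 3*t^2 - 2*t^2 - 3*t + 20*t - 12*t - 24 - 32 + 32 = t^2 + 5*t - 24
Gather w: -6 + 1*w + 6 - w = 0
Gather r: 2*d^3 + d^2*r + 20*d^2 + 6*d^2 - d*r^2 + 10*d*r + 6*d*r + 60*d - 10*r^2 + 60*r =2*d^3 + 26*d^2 + 60*d + r^2*(-d - 10) + r*(d^2 + 16*d + 60)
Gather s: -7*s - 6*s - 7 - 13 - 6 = -13*s - 26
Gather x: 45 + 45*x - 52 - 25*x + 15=20*x + 8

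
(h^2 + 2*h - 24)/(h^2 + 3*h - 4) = (h^2 + 2*h - 24)/(h^2 + 3*h - 4)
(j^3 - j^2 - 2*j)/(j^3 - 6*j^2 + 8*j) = (j + 1)/(j - 4)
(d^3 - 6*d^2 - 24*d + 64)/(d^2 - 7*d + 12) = (d^3 - 6*d^2 - 24*d + 64)/(d^2 - 7*d + 12)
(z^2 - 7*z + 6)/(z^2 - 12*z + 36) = (z - 1)/(z - 6)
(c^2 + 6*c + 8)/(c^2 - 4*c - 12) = (c + 4)/(c - 6)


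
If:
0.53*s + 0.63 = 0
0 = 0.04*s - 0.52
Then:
No Solution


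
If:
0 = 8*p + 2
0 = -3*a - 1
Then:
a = -1/3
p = -1/4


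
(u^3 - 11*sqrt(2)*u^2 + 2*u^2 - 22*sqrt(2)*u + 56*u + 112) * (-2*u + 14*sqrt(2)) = -2*u^4 - 4*u^3 + 36*sqrt(2)*u^3 - 420*u^2 + 72*sqrt(2)*u^2 - 840*u + 784*sqrt(2)*u + 1568*sqrt(2)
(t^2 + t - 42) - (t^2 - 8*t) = 9*t - 42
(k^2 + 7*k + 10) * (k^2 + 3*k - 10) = k^4 + 10*k^3 + 21*k^2 - 40*k - 100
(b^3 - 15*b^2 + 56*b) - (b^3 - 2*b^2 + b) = -13*b^2 + 55*b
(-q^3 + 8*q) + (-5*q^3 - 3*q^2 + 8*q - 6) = -6*q^3 - 3*q^2 + 16*q - 6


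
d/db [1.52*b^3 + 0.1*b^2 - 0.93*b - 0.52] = 4.56*b^2 + 0.2*b - 0.93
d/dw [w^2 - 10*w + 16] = 2*w - 10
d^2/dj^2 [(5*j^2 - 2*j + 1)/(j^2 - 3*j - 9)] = 2*(13*j^3 + 138*j^2 - 63*j + 477)/(j^6 - 9*j^5 + 135*j^3 - 729*j - 729)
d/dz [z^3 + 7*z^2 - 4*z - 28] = 3*z^2 + 14*z - 4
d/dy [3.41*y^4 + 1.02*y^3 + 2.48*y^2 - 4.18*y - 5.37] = 13.64*y^3 + 3.06*y^2 + 4.96*y - 4.18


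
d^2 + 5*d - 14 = (d - 2)*(d + 7)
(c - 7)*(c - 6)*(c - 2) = c^3 - 15*c^2 + 68*c - 84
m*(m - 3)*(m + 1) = m^3 - 2*m^2 - 3*m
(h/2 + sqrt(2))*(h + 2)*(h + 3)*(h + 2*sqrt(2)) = h^4/2 + 5*h^3/2 + 2*sqrt(2)*h^3 + 7*h^2 + 10*sqrt(2)*h^2 + 12*sqrt(2)*h + 20*h + 24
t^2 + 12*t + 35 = (t + 5)*(t + 7)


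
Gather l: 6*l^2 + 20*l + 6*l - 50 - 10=6*l^2 + 26*l - 60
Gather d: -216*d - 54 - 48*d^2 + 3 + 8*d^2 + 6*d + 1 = -40*d^2 - 210*d - 50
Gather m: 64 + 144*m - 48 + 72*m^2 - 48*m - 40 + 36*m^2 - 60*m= 108*m^2 + 36*m - 24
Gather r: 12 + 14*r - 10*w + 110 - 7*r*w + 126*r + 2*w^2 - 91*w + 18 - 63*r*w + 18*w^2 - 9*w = r*(140 - 70*w) + 20*w^2 - 110*w + 140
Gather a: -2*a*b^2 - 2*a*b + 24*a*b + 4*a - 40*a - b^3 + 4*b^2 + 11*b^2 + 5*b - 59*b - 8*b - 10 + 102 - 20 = a*(-2*b^2 + 22*b - 36) - b^3 + 15*b^2 - 62*b + 72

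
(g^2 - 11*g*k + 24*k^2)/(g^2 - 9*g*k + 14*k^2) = (g^2 - 11*g*k + 24*k^2)/(g^2 - 9*g*k + 14*k^2)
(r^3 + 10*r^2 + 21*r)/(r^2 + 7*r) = r + 3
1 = 1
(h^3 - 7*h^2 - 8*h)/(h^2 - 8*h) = h + 1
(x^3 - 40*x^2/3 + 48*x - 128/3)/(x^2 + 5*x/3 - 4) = (x^2 - 12*x + 32)/(x + 3)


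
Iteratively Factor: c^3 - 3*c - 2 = (c + 1)*(c^2 - c - 2) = (c - 2)*(c + 1)*(c + 1)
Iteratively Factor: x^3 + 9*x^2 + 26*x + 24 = (x + 3)*(x^2 + 6*x + 8) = (x + 2)*(x + 3)*(x + 4)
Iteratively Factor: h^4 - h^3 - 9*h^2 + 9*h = (h + 3)*(h^3 - 4*h^2 + 3*h) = (h - 1)*(h + 3)*(h^2 - 3*h) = h*(h - 1)*(h + 3)*(h - 3)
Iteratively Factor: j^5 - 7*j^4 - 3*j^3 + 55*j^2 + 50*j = (j + 2)*(j^4 - 9*j^3 + 15*j^2 + 25*j) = (j - 5)*(j + 2)*(j^3 - 4*j^2 - 5*j) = j*(j - 5)*(j + 2)*(j^2 - 4*j - 5) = j*(j - 5)^2*(j + 2)*(j + 1)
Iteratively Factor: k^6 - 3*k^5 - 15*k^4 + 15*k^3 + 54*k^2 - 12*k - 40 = (k - 5)*(k^5 + 2*k^4 - 5*k^3 - 10*k^2 + 4*k + 8) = (k - 5)*(k - 1)*(k^4 + 3*k^3 - 2*k^2 - 12*k - 8) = (k - 5)*(k - 1)*(k + 2)*(k^3 + k^2 - 4*k - 4) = (k - 5)*(k - 1)*(k + 1)*(k + 2)*(k^2 - 4) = (k - 5)*(k - 1)*(k + 1)*(k + 2)^2*(k - 2)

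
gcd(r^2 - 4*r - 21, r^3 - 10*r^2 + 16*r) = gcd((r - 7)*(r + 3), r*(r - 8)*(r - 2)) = 1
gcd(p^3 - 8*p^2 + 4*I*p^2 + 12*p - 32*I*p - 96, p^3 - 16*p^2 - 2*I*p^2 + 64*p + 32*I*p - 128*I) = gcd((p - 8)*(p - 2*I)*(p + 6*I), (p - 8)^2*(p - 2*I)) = p^2 + p*(-8 - 2*I) + 16*I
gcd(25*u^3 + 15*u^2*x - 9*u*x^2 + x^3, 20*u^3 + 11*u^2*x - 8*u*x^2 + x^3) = -5*u^2 - 4*u*x + x^2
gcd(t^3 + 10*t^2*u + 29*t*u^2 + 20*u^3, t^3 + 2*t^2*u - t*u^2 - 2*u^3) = t + u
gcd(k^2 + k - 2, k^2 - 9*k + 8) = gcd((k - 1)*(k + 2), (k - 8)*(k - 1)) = k - 1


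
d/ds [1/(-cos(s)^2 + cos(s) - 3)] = (1 - 2*cos(s))*sin(s)/(sin(s)^2 + cos(s) - 4)^2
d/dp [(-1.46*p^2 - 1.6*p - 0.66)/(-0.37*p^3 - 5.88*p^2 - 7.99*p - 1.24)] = (-0.5402*p^4 - 1.184*p^3 + 1.5248*p^2 - 4.1408*p - 3.2894)/(0.1369*p^6 + 4.3512*p^5 + 40.487*p^4 + 94.88*p^3 + 78.4225*p^2 + 19.8152*p + 1.5376)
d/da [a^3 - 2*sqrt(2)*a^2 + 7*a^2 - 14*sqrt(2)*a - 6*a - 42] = 3*a^2 - 4*sqrt(2)*a + 14*a - 14*sqrt(2) - 6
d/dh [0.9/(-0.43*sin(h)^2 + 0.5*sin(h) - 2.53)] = (0.774*sin(h) - 0.45)*cos(h)/(0.43*sin(h)^2 - 0.5*sin(h) + 2.53)^2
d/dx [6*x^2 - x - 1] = 12*x - 1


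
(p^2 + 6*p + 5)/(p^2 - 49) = (p^2 + 6*p + 5)/(p^2 - 49)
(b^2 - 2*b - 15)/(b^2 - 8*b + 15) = (b + 3)/(b - 3)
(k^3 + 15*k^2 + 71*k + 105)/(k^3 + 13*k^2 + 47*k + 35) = (k + 3)/(k + 1)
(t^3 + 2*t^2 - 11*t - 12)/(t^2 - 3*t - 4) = (t^2 + t - 12)/(t - 4)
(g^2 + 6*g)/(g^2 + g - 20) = g*(g + 6)/(g^2 + g - 20)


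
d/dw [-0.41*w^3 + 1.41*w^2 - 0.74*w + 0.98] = -1.23*w^2 + 2.82*w - 0.74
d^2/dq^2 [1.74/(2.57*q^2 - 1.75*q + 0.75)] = (-22.985052*q^2 + 15.6513*q + 1.74*(5.14*q - 1.75)*(10.28*q - 3.5) - 6.7077)/(2.57*q^2 - 1.75*q + 0.75)^3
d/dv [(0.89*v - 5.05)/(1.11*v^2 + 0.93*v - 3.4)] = (-0.9879*v^2 + 11.211*v + 1.6705)/(1.2321*v^4 + 2.0646*v^3 - 6.6831*v^2 - 6.324*v + 11.56)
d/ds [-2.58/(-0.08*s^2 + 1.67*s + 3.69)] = (4.3086 - 0.4128*s)/(-0.08*s^2 + 1.67*s + 3.69)^2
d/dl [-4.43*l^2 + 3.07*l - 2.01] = 3.07 - 8.86*l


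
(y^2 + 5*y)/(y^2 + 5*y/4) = 4*(y + 5)/(4*y + 5)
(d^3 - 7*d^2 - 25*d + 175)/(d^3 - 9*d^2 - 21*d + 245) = (d - 5)/(d - 7)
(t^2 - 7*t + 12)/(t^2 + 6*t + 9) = (t^2 - 7*t + 12)/(t^2 + 6*t + 9)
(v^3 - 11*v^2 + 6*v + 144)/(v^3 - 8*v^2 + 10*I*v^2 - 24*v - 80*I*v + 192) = (v^2 - 3*v - 18)/(v^2 + 10*I*v - 24)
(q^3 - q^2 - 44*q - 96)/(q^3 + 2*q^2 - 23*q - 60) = (q - 8)/(q - 5)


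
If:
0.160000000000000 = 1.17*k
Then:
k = 0.14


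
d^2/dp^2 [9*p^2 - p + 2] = 18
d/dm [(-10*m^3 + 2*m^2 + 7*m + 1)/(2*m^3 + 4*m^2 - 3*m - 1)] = 2*(-22*m^4 + 16*m^3 - 5*m^2 - 6*m - 2)/(4*m^6 + 16*m^5 + 4*m^4 - 28*m^3 + m^2 + 6*m + 1)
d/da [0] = 0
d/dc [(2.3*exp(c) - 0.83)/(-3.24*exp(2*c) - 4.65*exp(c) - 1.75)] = (7.452*exp(2*c) - 5.3784*exp(c) - 7.8845)*exp(c)/(10.4976*exp(4*c) + 30.132*exp(3*c) + 32.9625*exp(2*c) + 16.275*exp(c) + 3.0625)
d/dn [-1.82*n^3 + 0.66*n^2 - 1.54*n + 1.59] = -5.46*n^2 + 1.32*n - 1.54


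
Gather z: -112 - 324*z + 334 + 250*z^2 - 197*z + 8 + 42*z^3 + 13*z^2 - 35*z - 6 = 42*z^3 + 263*z^2 - 556*z + 224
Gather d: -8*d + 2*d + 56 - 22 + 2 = 36 - 6*d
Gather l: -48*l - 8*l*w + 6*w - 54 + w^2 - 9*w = l*(-8*w - 48) + w^2 - 3*w - 54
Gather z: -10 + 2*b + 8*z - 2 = 2*b + 8*z - 12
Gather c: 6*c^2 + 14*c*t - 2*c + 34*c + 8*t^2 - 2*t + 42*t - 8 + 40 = 6*c^2 + c*(14*t + 32) + 8*t^2 + 40*t + 32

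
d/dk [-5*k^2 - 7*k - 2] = -10*k - 7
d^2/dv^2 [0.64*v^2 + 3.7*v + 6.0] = 1.28000000000000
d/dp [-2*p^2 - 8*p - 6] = -4*p - 8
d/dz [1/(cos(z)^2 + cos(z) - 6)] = (2*cos(z) + 1)*sin(z)/(cos(z)^2 + cos(z) - 6)^2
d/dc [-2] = 0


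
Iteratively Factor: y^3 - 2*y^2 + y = (y - 1)*(y^2 - y) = y*(y - 1)*(y - 1)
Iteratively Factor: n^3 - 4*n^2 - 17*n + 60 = (n + 4)*(n^2 - 8*n + 15) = (n - 3)*(n + 4)*(n - 5)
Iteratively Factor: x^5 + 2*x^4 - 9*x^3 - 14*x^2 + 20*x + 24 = (x - 2)*(x^4 + 4*x^3 - x^2 - 16*x - 12) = (x - 2)*(x + 2)*(x^3 + 2*x^2 - 5*x - 6) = (x - 2)^2*(x + 2)*(x^2 + 4*x + 3) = (x - 2)^2*(x + 1)*(x + 2)*(x + 3)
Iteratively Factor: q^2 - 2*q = (q - 2)*(q)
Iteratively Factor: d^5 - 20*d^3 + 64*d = (d - 4)*(d^4 + 4*d^3 - 4*d^2 - 16*d) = (d - 4)*(d + 4)*(d^3 - 4*d) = (d - 4)*(d + 2)*(d + 4)*(d^2 - 2*d) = (d - 4)*(d - 2)*(d + 2)*(d + 4)*(d)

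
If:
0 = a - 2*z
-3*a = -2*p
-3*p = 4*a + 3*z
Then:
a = 0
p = 0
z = 0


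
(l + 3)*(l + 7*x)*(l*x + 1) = l^3*x + 7*l^2*x^2 + 3*l^2*x + l^2 + 21*l*x^2 + 7*l*x + 3*l + 21*x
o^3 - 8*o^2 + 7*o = o*(o - 7)*(o - 1)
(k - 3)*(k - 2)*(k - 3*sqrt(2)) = k^3 - 5*k^2 - 3*sqrt(2)*k^2 + 6*k + 15*sqrt(2)*k - 18*sqrt(2)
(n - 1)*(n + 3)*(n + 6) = n^3 + 8*n^2 + 9*n - 18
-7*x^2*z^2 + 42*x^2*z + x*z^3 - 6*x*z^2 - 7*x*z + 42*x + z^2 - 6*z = (-7*x + z)*(z - 6)*(x*z + 1)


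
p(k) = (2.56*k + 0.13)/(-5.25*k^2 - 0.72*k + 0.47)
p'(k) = (2.56*k + 0.13)*(10.5*k + 0.72)/(-5.25*k^2 - 0.72*k + 0.47)^2 + 2.56/(-5.25*k^2 - 0.72*k + 0.47) = (13.44*k^2 + 1.365*k + 1.2968)/(27.5625*k^4 + 7.56*k^3 - 4.4166*k^2 - 0.6768*k + 0.2209)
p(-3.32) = 0.15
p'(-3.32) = 0.05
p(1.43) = -0.34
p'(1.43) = 0.24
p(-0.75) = 0.92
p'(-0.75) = 2.07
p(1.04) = -0.47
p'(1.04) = 0.49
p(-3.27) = 0.15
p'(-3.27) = 0.05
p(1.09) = -0.45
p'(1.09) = 0.44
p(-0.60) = 1.42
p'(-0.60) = 5.45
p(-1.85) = 0.28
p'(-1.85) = 0.17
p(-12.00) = 0.04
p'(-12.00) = 0.00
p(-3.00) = 0.17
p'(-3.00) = 0.06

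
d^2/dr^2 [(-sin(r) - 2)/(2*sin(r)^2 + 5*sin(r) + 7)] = (4*sin(r)^5 + 22*sin(r)^4 - 32*sin(r)^3 - 145*sin(r)^2 - 57*sin(r) + 26)/(5*sin(r) - cos(2*r) + 8)^3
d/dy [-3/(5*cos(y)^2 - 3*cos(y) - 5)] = 3*(3 - 10*cos(y))*sin(y)/(5*sin(y)^2 + 3*cos(y))^2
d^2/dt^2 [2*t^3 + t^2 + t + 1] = 12*t + 2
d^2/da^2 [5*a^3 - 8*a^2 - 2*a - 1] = 30*a - 16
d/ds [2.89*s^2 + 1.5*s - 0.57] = 5.78*s + 1.5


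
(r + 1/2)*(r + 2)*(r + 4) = r^3 + 13*r^2/2 + 11*r + 4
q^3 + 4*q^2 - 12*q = q*(q - 2)*(q + 6)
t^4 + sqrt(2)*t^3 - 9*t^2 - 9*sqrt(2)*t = t*(t - 3)*(t + 3)*(t + sqrt(2))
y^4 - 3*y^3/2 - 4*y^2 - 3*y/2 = y*(y - 3)*(y + 1/2)*(y + 1)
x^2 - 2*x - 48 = (x - 8)*(x + 6)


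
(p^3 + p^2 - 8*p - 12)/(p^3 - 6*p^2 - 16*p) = (p^2 - p - 6)/(p*(p - 8))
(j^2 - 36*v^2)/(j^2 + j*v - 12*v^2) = (j^2 - 36*v^2)/(j^2 + j*v - 12*v^2)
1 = 1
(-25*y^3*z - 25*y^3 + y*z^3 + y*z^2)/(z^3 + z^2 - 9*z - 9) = y*(-25*y^2 + z^2)/(z^2 - 9)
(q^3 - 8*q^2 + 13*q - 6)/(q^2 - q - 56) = (-q^3 + 8*q^2 - 13*q + 6)/(-q^2 + q + 56)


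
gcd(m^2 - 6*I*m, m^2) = m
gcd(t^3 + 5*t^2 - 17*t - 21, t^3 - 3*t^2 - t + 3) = t^2 - 2*t - 3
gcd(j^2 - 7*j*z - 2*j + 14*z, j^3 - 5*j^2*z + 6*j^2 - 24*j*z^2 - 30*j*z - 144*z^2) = 1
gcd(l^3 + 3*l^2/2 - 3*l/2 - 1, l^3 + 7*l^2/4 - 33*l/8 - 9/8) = 1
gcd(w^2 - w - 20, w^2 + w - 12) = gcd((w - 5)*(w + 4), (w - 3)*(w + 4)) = w + 4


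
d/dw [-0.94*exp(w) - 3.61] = -0.94*exp(w)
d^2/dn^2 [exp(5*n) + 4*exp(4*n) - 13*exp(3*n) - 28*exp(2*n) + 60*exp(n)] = (25*exp(4*n) + 64*exp(3*n) - 117*exp(2*n) - 112*exp(n) + 60)*exp(n)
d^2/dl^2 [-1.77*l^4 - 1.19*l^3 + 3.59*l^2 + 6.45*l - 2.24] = -21.24*l^2 - 7.14*l + 7.18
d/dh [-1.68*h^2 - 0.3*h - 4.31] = -3.36*h - 0.3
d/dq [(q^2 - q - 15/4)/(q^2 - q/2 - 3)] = 1/(2*(q^2 - 4*q + 4))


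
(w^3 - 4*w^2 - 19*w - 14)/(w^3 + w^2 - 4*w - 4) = (w - 7)/(w - 2)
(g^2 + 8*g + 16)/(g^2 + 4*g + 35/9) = 9*(g^2 + 8*g + 16)/(9*g^2 + 36*g + 35)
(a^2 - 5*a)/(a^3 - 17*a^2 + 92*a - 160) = a/(a^2 - 12*a + 32)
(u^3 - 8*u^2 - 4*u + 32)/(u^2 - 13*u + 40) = (u^2 - 4)/(u - 5)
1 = 1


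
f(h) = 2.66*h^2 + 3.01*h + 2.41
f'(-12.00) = -60.83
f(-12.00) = 349.33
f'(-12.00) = -60.83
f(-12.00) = 349.33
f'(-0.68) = -0.61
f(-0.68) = 1.59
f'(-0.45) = 0.62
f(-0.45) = 1.59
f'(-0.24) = 1.73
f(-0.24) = 1.84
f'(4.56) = 27.27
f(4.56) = 71.45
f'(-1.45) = -4.70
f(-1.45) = 3.64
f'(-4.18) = -19.23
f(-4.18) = 36.30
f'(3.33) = 20.73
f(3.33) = 41.93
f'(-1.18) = -3.27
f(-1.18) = 2.56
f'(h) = 5.32*h + 3.01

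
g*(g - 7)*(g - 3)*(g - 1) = g^4 - 11*g^3 + 31*g^2 - 21*g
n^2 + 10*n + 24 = (n + 4)*(n + 6)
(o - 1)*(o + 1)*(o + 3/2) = o^3 + 3*o^2/2 - o - 3/2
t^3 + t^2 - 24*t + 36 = (t - 3)*(t - 2)*(t + 6)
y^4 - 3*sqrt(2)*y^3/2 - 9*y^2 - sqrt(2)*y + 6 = (y - 3*sqrt(2))*(y - sqrt(2)/2)*(y + sqrt(2))^2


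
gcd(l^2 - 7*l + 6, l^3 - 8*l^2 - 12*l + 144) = l - 6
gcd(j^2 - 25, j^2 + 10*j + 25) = j + 5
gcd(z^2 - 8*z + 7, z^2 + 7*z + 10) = 1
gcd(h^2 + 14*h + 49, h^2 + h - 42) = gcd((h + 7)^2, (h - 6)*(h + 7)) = h + 7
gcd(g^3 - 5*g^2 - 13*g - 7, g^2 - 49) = g - 7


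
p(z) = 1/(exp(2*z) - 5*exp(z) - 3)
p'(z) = (-2*exp(2*z) + 5*exp(z))/(exp(2*z) - 5*exp(z) - 3)^2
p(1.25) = -0.12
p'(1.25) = -0.10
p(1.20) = -0.12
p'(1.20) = -0.07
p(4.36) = 0.00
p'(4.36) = -0.00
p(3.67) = 0.00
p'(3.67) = -0.00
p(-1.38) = -0.24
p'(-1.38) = 0.06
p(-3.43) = -0.32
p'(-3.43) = 0.02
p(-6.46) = -0.33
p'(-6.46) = 0.00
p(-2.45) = -0.29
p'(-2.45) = 0.04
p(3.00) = 0.00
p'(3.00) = -0.00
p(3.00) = 0.00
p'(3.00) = -0.00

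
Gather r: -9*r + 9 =9 - 9*r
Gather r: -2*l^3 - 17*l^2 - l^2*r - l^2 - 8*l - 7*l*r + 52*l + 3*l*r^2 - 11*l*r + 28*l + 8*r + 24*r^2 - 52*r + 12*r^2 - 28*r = -2*l^3 - 18*l^2 + 72*l + r^2*(3*l + 36) + r*(-l^2 - 18*l - 72)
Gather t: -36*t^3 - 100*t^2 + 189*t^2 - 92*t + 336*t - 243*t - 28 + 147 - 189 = -36*t^3 + 89*t^2 + t - 70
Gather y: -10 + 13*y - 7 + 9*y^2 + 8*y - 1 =9*y^2 + 21*y - 18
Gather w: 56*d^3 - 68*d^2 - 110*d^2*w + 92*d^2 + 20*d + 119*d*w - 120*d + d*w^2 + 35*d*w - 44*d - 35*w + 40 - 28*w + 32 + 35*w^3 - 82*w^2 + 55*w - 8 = 56*d^3 + 24*d^2 - 144*d + 35*w^3 + w^2*(d - 82) + w*(-110*d^2 + 154*d - 8) + 64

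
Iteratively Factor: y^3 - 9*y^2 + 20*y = (y)*(y^2 - 9*y + 20) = y*(y - 5)*(y - 4)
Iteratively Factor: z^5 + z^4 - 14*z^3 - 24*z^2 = (z + 3)*(z^4 - 2*z^3 - 8*z^2) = (z + 2)*(z + 3)*(z^3 - 4*z^2) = z*(z + 2)*(z + 3)*(z^2 - 4*z) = z*(z - 4)*(z + 2)*(z + 3)*(z)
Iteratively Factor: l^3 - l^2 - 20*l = (l - 5)*(l^2 + 4*l) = (l - 5)*(l + 4)*(l)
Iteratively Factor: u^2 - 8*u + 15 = (u - 3)*(u - 5)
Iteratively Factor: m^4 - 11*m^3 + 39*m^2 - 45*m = (m)*(m^3 - 11*m^2 + 39*m - 45) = m*(m - 5)*(m^2 - 6*m + 9) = m*(m - 5)*(m - 3)*(m - 3)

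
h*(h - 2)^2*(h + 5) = h^4 + h^3 - 16*h^2 + 20*h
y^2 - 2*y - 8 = (y - 4)*(y + 2)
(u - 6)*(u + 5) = u^2 - u - 30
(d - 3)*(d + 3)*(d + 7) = d^3 + 7*d^2 - 9*d - 63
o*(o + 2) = o^2 + 2*o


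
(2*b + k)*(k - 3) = 2*b*k - 6*b + k^2 - 3*k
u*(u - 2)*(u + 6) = u^3 + 4*u^2 - 12*u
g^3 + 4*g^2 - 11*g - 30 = (g - 3)*(g + 2)*(g + 5)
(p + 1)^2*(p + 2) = p^3 + 4*p^2 + 5*p + 2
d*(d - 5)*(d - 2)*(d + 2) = d^4 - 5*d^3 - 4*d^2 + 20*d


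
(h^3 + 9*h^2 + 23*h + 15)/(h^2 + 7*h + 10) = (h^2 + 4*h + 3)/(h + 2)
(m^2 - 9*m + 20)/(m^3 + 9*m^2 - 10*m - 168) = (m - 5)/(m^2 + 13*m + 42)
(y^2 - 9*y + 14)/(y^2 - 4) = (y - 7)/(y + 2)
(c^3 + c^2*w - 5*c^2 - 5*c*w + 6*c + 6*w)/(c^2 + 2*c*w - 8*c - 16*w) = (c^3 + c^2*w - 5*c^2 - 5*c*w + 6*c + 6*w)/(c^2 + 2*c*w - 8*c - 16*w)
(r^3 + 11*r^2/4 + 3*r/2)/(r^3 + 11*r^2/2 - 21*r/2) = (4*r^2 + 11*r + 6)/(2*(2*r^2 + 11*r - 21))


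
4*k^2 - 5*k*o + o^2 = (-4*k + o)*(-k + o)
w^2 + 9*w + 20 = (w + 4)*(w + 5)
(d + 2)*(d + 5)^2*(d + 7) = d^4 + 19*d^3 + 129*d^2 + 365*d + 350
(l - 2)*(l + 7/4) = l^2 - l/4 - 7/2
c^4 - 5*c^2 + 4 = (c - 2)*(c - 1)*(c + 1)*(c + 2)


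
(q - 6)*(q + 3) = q^2 - 3*q - 18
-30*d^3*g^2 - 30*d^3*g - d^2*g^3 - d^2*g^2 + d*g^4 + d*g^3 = g*(-6*d + g)*(5*d + g)*(d*g + d)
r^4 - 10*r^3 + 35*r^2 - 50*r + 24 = (r - 4)*(r - 3)*(r - 2)*(r - 1)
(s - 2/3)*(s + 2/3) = s^2 - 4/9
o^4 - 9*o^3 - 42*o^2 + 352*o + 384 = (o - 8)^2*(o + 1)*(o + 6)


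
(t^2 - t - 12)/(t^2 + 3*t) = (t - 4)/t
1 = 1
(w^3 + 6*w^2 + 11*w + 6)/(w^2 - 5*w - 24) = (w^2 + 3*w + 2)/(w - 8)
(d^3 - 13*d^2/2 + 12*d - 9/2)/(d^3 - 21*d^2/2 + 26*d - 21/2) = (d - 3)/(d - 7)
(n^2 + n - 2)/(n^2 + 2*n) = (n - 1)/n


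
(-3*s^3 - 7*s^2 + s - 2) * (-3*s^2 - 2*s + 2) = 9*s^5 + 27*s^4 + 5*s^3 - 10*s^2 + 6*s - 4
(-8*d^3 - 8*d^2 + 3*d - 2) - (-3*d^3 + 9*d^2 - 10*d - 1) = -5*d^3 - 17*d^2 + 13*d - 1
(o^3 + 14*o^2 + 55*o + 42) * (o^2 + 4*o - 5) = o^5 + 18*o^4 + 106*o^3 + 192*o^2 - 107*o - 210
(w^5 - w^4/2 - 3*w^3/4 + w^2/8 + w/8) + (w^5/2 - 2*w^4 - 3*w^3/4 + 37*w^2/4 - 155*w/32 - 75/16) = 3*w^5/2 - 5*w^4/2 - 3*w^3/2 + 75*w^2/8 - 151*w/32 - 75/16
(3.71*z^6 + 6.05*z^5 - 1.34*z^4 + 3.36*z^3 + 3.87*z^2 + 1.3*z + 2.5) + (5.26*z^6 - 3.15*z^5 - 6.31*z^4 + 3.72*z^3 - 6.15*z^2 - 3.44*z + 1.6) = 8.97*z^6 + 2.9*z^5 - 7.65*z^4 + 7.08*z^3 - 2.28*z^2 - 2.14*z + 4.1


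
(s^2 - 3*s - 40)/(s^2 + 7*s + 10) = (s - 8)/(s + 2)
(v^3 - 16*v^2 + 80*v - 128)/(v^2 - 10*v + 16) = (v^2 - 8*v + 16)/(v - 2)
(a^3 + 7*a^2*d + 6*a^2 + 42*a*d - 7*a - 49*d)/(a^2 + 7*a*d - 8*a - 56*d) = (a^2 + 6*a - 7)/(a - 8)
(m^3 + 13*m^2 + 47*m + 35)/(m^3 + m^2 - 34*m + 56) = (m^2 + 6*m + 5)/(m^2 - 6*m + 8)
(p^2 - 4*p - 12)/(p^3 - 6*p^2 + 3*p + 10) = (p^2 - 4*p - 12)/(p^3 - 6*p^2 + 3*p + 10)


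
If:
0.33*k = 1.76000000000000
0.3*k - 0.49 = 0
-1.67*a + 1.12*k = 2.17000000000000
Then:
No Solution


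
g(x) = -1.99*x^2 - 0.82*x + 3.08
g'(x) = -3.98*x - 0.82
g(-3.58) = -19.49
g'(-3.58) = 13.43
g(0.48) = 2.23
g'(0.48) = -2.73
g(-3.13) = -13.85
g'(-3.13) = 11.64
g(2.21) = -8.45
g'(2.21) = -9.62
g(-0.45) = 3.05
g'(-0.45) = 0.97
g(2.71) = -13.76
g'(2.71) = -11.61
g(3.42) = -23.00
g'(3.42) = -14.43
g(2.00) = -6.52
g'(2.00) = -8.78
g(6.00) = -73.48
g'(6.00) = -24.70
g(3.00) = -17.29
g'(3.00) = -12.76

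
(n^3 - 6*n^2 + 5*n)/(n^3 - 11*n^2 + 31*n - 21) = n*(n - 5)/(n^2 - 10*n + 21)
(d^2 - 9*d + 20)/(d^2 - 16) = (d - 5)/(d + 4)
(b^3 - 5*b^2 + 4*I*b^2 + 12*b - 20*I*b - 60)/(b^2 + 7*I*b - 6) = (b^2 - b*(5 + 2*I) + 10*I)/(b + I)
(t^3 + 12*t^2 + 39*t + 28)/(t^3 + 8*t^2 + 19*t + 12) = (t + 7)/(t + 3)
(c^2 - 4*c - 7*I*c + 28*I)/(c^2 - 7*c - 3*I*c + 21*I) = (c^2 - 4*c - 7*I*c + 28*I)/(c^2 - 7*c - 3*I*c + 21*I)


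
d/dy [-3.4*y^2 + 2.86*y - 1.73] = 2.86 - 6.8*y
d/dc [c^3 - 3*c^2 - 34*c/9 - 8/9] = 3*c^2 - 6*c - 34/9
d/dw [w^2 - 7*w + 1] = 2*w - 7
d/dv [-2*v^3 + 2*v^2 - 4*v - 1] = -6*v^2 + 4*v - 4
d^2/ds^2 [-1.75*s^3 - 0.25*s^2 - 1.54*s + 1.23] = -10.5*s - 0.5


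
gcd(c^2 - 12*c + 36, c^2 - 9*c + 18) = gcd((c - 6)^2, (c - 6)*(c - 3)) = c - 6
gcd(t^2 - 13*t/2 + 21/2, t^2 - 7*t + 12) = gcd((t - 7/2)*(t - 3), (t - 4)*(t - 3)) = t - 3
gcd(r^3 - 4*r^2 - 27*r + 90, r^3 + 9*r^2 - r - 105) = r^2 + 2*r - 15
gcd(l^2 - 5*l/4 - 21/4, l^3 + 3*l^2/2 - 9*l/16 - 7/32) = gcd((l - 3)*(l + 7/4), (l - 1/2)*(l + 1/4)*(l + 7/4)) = l + 7/4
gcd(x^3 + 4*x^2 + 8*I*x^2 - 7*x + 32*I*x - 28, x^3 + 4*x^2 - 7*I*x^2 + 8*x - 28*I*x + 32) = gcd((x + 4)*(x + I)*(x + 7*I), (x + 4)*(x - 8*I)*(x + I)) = x^2 + x*(4 + I) + 4*I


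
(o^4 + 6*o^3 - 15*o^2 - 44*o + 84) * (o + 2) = o^5 + 8*o^4 - 3*o^3 - 74*o^2 - 4*o + 168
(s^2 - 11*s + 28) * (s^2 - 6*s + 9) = s^4 - 17*s^3 + 103*s^2 - 267*s + 252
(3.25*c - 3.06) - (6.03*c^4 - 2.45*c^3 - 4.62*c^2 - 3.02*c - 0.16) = -6.03*c^4 + 2.45*c^3 + 4.62*c^2 + 6.27*c - 2.9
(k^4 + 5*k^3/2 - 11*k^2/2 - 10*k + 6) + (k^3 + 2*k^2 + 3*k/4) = k^4 + 7*k^3/2 - 7*k^2/2 - 37*k/4 + 6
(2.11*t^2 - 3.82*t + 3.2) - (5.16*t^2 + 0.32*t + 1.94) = -3.05*t^2 - 4.14*t + 1.26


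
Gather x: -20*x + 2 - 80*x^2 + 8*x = -80*x^2 - 12*x + 2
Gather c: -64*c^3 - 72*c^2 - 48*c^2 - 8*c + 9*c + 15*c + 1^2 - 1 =-64*c^3 - 120*c^2 + 16*c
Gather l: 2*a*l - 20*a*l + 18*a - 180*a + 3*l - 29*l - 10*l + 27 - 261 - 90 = -162*a + l*(-18*a - 36) - 324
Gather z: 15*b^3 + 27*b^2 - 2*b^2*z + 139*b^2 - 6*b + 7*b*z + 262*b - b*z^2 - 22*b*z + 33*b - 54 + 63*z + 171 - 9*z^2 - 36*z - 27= 15*b^3 + 166*b^2 + 289*b + z^2*(-b - 9) + z*(-2*b^2 - 15*b + 27) + 90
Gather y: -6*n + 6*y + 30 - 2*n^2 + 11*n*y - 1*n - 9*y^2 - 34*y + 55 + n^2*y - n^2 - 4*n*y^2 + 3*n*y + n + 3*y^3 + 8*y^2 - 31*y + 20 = -3*n^2 - 6*n + 3*y^3 + y^2*(-4*n - 1) + y*(n^2 + 14*n - 59) + 105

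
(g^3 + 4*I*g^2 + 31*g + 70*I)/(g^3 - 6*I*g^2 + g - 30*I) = (g + 7*I)/(g - 3*I)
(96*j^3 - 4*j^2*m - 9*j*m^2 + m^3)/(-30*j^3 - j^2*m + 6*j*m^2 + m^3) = (-32*j^2 + 12*j*m - m^2)/(10*j^2 - 3*j*m - m^2)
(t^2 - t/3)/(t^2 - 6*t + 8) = t*(3*t - 1)/(3*(t^2 - 6*t + 8))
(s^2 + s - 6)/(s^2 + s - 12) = (s^2 + s - 6)/(s^2 + s - 12)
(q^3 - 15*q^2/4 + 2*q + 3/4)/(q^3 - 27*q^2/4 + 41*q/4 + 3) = (q - 1)/(q - 4)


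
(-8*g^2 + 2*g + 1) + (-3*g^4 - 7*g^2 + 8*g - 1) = -3*g^4 - 15*g^2 + 10*g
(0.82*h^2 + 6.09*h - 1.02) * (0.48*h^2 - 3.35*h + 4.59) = 0.3936*h^4 + 0.1762*h^3 - 17.1273*h^2 + 31.3701*h - 4.6818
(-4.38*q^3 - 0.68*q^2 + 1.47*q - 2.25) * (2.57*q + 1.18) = -11.2566*q^4 - 6.916*q^3 + 2.9755*q^2 - 4.0479*q - 2.655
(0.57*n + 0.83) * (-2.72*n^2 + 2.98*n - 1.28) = -1.5504*n^3 - 0.559*n^2 + 1.7438*n - 1.0624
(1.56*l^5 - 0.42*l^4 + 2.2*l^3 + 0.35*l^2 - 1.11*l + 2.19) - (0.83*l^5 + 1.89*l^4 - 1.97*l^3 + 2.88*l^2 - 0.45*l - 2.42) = 0.73*l^5 - 2.31*l^4 + 4.17*l^3 - 2.53*l^2 - 0.66*l + 4.61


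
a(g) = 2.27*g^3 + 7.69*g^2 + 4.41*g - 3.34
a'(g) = 6.81*g^2 + 15.38*g + 4.41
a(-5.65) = -192.19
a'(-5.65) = 134.91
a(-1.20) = -1.48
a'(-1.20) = -4.24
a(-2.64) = -3.15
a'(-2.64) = 11.27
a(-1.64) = 0.10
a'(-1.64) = -2.50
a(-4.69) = -89.05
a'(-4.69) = 82.07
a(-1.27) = -1.19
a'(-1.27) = -4.14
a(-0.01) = -3.38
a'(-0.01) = 4.26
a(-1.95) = 0.47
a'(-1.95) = 0.31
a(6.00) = 790.28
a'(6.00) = 341.85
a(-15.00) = -6000.49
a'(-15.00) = 1305.96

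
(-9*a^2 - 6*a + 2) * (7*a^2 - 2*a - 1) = -63*a^4 - 24*a^3 + 35*a^2 + 2*a - 2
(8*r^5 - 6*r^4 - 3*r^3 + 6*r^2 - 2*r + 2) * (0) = 0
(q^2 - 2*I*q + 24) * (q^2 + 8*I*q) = q^4 + 6*I*q^3 + 40*q^2 + 192*I*q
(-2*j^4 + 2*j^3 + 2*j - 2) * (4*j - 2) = -8*j^5 + 12*j^4 - 4*j^3 + 8*j^2 - 12*j + 4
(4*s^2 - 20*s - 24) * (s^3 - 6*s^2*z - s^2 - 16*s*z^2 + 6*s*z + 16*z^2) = 4*s^5 - 24*s^4*z - 24*s^4 - 64*s^3*z^2 + 144*s^3*z - 4*s^3 + 384*s^2*z^2 + 24*s^2*z + 24*s^2 + 64*s*z^2 - 144*s*z - 384*z^2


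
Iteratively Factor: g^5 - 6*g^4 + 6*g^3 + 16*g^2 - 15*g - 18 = (g + 1)*(g^4 - 7*g^3 + 13*g^2 + 3*g - 18) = (g + 1)^2*(g^3 - 8*g^2 + 21*g - 18) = (g - 2)*(g + 1)^2*(g^2 - 6*g + 9) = (g - 3)*(g - 2)*(g + 1)^2*(g - 3)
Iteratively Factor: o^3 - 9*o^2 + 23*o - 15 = (o - 1)*(o^2 - 8*o + 15) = (o - 3)*(o - 1)*(o - 5)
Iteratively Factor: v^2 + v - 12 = (v - 3)*(v + 4)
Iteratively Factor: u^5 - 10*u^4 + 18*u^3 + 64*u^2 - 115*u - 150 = (u - 3)*(u^4 - 7*u^3 - 3*u^2 + 55*u + 50) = (u - 5)*(u - 3)*(u^3 - 2*u^2 - 13*u - 10) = (u - 5)*(u - 3)*(u + 1)*(u^2 - 3*u - 10) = (u - 5)^2*(u - 3)*(u + 1)*(u + 2)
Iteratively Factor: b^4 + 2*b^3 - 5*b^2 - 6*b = (b)*(b^3 + 2*b^2 - 5*b - 6) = b*(b + 1)*(b^2 + b - 6) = b*(b - 2)*(b + 1)*(b + 3)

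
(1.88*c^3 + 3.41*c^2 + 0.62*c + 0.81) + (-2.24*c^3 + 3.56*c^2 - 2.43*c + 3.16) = -0.36*c^3 + 6.97*c^2 - 1.81*c + 3.97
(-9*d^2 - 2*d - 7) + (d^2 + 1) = -8*d^2 - 2*d - 6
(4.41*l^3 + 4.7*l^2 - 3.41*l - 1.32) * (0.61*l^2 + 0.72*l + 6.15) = 2.6901*l^5 + 6.0422*l^4 + 28.4254*l^3 + 25.6446*l^2 - 21.9219*l - 8.118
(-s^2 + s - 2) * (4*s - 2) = -4*s^3 + 6*s^2 - 10*s + 4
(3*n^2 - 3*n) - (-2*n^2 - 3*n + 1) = 5*n^2 - 1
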